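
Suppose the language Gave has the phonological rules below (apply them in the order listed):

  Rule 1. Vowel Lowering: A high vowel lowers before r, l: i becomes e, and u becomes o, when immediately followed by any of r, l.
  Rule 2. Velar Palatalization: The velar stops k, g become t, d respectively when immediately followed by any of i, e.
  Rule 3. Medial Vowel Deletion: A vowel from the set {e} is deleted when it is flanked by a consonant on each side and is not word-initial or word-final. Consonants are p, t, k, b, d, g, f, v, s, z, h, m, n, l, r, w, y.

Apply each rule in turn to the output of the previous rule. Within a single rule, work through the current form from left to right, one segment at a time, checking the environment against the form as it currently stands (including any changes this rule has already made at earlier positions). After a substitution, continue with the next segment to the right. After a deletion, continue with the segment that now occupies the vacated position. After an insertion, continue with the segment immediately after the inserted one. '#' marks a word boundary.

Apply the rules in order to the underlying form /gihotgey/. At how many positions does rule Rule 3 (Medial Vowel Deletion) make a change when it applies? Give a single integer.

Rule 1 Vowel Lowering: no change — [gihotgey]
Rule 2 Velar Palatalization: [gihotgey] → [dihotdey]
Rule 3 Medial Vowel Deletion: [dihotdey] → [dihotdy]
Rule Rule 3 changed 1 position(s).

1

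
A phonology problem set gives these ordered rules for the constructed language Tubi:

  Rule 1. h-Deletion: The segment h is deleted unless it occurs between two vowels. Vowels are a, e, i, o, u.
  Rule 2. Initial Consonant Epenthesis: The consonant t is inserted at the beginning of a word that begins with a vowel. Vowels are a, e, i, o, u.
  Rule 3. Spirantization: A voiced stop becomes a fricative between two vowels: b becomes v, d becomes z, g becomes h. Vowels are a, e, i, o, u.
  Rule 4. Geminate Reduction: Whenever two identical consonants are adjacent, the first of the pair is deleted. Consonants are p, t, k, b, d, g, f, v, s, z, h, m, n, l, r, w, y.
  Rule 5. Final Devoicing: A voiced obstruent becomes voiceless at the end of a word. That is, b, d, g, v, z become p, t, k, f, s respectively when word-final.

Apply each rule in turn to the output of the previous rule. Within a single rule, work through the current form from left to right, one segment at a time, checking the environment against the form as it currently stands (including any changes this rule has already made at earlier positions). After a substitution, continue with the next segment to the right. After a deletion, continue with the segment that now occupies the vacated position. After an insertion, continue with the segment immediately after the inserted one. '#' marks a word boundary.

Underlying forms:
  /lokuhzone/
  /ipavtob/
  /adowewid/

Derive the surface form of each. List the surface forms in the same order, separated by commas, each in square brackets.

[lokuzone], [tipavtop], [tazowewit]

/lokuhzone/:
  Rule 1 h-Deletion: [lokuhzone] → [lokuzone]
  Rule 2 Initial Consonant Epenthesis: no change — [lokuzone]
  Rule 3 Spirantization: no change — [lokuzone]
  Rule 4 Geminate Reduction: no change — [lokuzone]
  Rule 5 Final Devoicing: no change — [lokuzone]
/ipavtob/:
  Rule 1 h-Deletion: no change — [ipavtob]
  Rule 2 Initial Consonant Epenthesis: [ipavtob] → [tipavtob]
  Rule 3 Spirantization: no change — [tipavtob]
  Rule 4 Geminate Reduction: no change — [tipavtob]
  Rule 5 Final Devoicing: [tipavtob] → [tipavtop]
/adowewid/:
  Rule 1 h-Deletion: no change — [adowewid]
  Rule 2 Initial Consonant Epenthesis: [adowewid] → [tadowewid]
  Rule 3 Spirantization: [tadowewid] → [tazowewid]
  Rule 4 Geminate Reduction: no change — [tazowewid]
  Rule 5 Final Devoicing: [tazowewid] → [tazowewit]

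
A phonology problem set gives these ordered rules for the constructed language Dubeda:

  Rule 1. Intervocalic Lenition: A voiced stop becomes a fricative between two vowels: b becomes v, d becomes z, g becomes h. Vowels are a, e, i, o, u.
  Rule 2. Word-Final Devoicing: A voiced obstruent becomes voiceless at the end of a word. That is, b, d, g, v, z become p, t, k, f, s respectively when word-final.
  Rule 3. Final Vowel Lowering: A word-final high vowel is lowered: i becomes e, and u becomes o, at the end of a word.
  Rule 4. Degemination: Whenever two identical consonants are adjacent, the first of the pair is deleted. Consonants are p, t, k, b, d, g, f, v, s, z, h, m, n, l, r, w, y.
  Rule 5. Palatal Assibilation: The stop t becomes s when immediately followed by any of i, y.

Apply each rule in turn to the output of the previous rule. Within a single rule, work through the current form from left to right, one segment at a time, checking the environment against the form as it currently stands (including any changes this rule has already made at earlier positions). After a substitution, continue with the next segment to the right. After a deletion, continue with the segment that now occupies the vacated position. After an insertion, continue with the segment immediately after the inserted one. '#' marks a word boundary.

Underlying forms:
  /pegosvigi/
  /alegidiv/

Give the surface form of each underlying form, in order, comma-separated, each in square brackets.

/pegosvigi/:
  Rule 1 Intervocalic Lenition: [pegosvigi] → [pehosvihi]
  Rule 2 Word-Final Devoicing: no change — [pehosvihi]
  Rule 3 Final Vowel Lowering: [pehosvihi] → [pehosvihe]
  Rule 4 Degemination: no change — [pehosvihe]
  Rule 5 Palatal Assibilation: no change — [pehosvihe]
/alegidiv/:
  Rule 1 Intervocalic Lenition: [alegidiv] → [alehiziv]
  Rule 2 Word-Final Devoicing: [alehiziv] → [alehizif]
  Rule 3 Final Vowel Lowering: no change — [alehizif]
  Rule 4 Degemination: no change — [alehizif]
  Rule 5 Palatal Assibilation: no change — [alehizif]

[pehosvihe], [alehizif]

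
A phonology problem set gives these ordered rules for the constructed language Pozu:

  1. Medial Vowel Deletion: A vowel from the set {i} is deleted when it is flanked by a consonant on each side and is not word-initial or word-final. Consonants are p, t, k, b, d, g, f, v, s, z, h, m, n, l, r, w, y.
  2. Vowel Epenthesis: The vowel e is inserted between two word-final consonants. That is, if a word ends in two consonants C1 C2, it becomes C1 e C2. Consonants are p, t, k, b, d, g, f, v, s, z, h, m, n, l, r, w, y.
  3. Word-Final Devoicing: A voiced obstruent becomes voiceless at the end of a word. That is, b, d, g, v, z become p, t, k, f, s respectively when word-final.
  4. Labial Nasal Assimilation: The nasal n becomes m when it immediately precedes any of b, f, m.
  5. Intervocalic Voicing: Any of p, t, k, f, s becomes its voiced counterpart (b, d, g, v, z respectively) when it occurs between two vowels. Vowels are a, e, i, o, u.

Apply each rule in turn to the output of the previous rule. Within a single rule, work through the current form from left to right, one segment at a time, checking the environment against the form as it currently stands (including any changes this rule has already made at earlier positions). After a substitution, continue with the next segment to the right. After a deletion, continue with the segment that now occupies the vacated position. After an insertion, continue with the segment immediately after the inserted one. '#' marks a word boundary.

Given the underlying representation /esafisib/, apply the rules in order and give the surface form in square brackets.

[ezafsep]

1 Medial Vowel Deletion: [esafisib] → [esafsb]
2 Vowel Epenthesis: [esafsb] → [esafseb]
3 Word-Final Devoicing: [esafseb] → [esafsep]
4 Labial Nasal Assimilation: no change — [esafsep]
5 Intervocalic Voicing: [esafsep] → [ezafsep]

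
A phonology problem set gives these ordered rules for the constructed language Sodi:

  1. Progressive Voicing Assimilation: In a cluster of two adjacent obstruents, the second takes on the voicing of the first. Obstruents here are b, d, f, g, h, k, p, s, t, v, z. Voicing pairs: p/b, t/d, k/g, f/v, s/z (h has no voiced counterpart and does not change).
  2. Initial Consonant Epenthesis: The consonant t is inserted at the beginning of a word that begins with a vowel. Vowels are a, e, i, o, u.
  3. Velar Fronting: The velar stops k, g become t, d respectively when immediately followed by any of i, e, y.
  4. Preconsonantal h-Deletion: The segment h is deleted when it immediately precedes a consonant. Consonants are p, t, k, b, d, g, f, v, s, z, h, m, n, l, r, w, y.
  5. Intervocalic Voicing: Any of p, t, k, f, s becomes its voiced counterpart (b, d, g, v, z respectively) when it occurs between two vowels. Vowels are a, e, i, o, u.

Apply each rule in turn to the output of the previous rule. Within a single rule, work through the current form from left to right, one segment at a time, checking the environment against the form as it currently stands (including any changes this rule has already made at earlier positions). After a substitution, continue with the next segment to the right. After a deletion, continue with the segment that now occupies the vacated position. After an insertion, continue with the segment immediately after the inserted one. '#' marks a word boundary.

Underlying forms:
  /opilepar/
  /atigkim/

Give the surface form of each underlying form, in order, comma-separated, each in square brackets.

/opilepar/:
  1 Progressive Voicing Assimilation: no change — [opilepar]
  2 Initial Consonant Epenthesis: [opilepar] → [topilepar]
  3 Velar Fronting: no change — [topilepar]
  4 Preconsonantal h-Deletion: no change — [topilepar]
  5 Intervocalic Voicing: [topilepar] → [tobilebar]
/atigkim/:
  1 Progressive Voicing Assimilation: [atigkim] → [atiggim]
  2 Initial Consonant Epenthesis: [atiggim] → [tatiggim]
  3 Velar Fronting: [tatiggim] → [tatigdim]
  4 Preconsonantal h-Deletion: no change — [tatigdim]
  5 Intervocalic Voicing: [tatigdim] → [tadigdim]

[tobilebar], [tadigdim]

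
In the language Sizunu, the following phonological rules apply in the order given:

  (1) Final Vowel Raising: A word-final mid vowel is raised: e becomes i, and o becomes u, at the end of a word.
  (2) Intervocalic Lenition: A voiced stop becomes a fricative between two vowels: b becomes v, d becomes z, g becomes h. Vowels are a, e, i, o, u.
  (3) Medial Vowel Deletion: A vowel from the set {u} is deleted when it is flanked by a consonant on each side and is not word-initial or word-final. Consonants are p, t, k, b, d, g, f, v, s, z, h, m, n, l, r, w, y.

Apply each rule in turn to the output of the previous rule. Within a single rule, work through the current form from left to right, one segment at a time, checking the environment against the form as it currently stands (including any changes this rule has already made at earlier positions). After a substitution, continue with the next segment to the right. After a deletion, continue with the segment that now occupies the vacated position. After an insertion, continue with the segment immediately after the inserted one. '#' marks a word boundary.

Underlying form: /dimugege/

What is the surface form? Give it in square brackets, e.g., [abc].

[dimhehi]

(1) Final Vowel Raising: [dimugege] → [dimugegi]
(2) Intervocalic Lenition: [dimugegi] → [dimuhehi]
(3) Medial Vowel Deletion: [dimuhehi] → [dimhehi]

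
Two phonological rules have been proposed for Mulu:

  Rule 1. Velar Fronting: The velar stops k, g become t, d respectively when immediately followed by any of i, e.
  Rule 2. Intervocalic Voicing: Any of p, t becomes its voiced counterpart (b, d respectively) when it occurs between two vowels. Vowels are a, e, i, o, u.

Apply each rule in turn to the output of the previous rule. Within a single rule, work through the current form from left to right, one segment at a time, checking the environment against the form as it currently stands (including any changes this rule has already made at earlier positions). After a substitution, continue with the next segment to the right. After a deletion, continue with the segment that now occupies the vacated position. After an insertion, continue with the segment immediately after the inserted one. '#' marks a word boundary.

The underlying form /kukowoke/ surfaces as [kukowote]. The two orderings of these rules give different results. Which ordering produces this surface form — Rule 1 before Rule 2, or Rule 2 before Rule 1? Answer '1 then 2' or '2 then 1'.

2 then 1

Order 1 then 2:
  1 Velar Fronting: [kukowoke] → [kukowote]
  2 Intervocalic Voicing: [kukowote] → [kukowode]
  result: [kukowode]
Order 2 then 1:
  2 Intervocalic Voicing: no change — [kukowoke]
  1 Velar Fronting: [kukowoke] → [kukowote]
  result: [kukowote]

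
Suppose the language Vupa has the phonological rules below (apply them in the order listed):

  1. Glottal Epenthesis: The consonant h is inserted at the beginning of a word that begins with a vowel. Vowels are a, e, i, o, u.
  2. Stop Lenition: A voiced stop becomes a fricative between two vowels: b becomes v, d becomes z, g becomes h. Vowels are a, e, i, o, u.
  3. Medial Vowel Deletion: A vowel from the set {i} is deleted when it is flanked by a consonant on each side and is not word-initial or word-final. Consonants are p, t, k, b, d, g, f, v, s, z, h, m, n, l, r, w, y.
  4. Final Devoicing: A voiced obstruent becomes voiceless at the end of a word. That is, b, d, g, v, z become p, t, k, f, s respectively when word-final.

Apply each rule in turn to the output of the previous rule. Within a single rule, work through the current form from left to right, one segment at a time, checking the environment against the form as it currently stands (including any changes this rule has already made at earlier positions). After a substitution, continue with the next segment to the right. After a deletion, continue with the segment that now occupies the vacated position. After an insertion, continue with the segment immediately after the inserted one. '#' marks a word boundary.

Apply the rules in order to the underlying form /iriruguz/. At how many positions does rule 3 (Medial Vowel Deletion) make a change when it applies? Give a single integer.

1 Glottal Epenthesis: [iriruguz] → [hiriruguz]
2 Stop Lenition: [hiriruguz] → [hiriruhuz]
3 Medial Vowel Deletion: [hiriruhuz] → [hrruhuz]
4 Final Devoicing: [hrruhuz] → [hrruhus]
Rule 3 changed 2 position(s).

2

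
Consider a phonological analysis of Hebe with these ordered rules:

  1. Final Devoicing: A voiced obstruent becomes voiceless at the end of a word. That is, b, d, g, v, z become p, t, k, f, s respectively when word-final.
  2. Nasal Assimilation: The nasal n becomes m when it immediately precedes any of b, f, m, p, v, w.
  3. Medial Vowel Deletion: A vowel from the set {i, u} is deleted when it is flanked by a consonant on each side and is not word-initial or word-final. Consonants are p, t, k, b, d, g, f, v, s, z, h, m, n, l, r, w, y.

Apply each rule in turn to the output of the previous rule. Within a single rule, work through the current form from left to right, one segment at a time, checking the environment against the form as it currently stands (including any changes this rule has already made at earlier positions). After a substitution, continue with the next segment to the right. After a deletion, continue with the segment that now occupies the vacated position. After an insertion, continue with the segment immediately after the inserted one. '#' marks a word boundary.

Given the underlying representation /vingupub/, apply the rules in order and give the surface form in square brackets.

[vngpp]

1 Final Devoicing: [vingupub] → [vingupup]
2 Nasal Assimilation: no change — [vingupup]
3 Medial Vowel Deletion: [vingupup] → [vngpp]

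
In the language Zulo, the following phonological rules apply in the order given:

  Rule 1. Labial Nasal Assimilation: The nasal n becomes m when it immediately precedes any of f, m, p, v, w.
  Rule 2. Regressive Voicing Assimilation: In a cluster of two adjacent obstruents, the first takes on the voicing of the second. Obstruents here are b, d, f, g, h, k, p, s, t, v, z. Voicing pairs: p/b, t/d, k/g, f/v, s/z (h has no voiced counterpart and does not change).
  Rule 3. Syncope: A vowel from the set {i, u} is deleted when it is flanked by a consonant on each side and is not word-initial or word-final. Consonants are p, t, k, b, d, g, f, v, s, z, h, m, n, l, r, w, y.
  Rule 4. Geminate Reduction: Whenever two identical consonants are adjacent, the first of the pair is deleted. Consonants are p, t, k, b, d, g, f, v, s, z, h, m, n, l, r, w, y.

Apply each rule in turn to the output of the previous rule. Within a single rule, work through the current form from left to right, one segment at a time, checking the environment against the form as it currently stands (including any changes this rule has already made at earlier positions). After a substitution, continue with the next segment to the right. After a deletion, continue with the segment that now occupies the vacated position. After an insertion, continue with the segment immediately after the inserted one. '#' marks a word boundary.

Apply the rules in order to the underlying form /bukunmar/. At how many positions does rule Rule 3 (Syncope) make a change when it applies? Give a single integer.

2

Rule 1 Labial Nasal Assimilation: [bukunmar] → [bukummar]
Rule 2 Regressive Voicing Assimilation: no change — [bukummar]
Rule 3 Syncope: [bukummar] → [bkmmar]
Rule 4 Geminate Reduction: [bkmmar] → [bkmar]
Rule Rule 3 changed 2 position(s).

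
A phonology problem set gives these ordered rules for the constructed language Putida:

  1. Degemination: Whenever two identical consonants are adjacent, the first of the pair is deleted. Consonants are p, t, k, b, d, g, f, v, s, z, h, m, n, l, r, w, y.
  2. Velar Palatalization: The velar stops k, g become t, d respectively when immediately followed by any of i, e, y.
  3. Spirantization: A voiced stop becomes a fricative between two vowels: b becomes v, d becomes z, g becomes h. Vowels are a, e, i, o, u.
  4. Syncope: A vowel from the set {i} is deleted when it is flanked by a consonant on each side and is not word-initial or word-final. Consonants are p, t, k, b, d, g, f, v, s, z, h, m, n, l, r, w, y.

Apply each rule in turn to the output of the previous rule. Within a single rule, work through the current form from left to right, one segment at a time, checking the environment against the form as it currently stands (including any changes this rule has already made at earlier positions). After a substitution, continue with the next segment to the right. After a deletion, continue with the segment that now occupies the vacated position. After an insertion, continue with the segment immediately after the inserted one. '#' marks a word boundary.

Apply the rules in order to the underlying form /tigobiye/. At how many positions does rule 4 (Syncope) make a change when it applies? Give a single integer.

2

1 Degemination: no change — [tigobiye]
2 Velar Palatalization: no change — [tigobiye]
3 Spirantization: [tigobiye] → [tihoviye]
4 Syncope: [tihoviye] → [thovye]
Rule 4 changed 2 position(s).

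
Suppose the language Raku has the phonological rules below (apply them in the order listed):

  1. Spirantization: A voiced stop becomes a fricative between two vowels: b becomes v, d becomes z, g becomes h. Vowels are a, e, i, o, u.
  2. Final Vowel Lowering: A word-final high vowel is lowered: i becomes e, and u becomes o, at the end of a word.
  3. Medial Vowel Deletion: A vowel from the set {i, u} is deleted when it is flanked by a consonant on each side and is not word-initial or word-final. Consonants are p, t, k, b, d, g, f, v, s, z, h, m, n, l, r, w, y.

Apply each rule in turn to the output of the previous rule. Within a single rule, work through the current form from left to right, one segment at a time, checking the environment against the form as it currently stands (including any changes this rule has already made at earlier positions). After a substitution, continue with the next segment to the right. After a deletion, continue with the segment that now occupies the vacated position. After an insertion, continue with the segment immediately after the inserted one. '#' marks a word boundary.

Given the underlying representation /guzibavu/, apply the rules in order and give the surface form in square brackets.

[gzvavo]

1 Spirantization: [guzibavu] → [guzivavu]
2 Final Vowel Lowering: [guzivavu] → [guzivavo]
3 Medial Vowel Deletion: [guzivavo] → [gzvavo]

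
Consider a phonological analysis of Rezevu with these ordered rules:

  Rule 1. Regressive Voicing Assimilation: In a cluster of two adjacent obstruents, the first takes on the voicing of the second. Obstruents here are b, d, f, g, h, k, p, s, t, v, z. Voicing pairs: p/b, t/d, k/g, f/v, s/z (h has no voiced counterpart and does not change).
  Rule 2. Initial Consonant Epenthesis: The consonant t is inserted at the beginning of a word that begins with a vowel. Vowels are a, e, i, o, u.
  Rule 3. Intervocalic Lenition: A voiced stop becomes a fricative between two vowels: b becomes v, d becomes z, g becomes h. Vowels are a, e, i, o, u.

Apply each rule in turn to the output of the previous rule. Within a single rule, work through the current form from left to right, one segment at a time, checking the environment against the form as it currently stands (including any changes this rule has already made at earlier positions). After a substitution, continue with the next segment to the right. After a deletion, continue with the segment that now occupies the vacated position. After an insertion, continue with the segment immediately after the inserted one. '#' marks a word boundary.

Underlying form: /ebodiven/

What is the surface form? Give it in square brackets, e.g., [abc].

Rule 1 Regressive Voicing Assimilation: no change — [ebodiven]
Rule 2 Initial Consonant Epenthesis: [ebodiven] → [tebodiven]
Rule 3 Intervocalic Lenition: [tebodiven] → [tevoziven]

[tevoziven]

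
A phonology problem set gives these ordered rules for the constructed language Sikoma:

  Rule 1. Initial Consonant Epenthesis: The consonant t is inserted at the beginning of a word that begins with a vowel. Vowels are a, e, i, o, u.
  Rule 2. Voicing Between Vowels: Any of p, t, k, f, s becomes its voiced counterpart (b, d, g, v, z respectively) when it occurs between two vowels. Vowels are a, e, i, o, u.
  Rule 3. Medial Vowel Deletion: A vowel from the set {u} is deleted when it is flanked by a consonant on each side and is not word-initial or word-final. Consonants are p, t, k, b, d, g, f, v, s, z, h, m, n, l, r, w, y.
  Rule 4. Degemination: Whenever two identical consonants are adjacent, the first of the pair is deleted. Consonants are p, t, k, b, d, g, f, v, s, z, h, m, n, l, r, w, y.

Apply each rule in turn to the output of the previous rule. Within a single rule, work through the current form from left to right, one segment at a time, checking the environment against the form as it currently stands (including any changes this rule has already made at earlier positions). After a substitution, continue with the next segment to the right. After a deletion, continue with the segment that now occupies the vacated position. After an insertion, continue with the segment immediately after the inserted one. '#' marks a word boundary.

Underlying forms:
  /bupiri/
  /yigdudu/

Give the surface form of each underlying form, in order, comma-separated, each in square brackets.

[biri], [yigdu]

/bupiri/:
  Rule 1 Initial Consonant Epenthesis: no change — [bupiri]
  Rule 2 Voicing Between Vowels: [bupiri] → [bubiri]
  Rule 3 Medial Vowel Deletion: [bubiri] → [bbiri]
  Rule 4 Degemination: [bbiri] → [biri]
/yigdudu/:
  Rule 1 Initial Consonant Epenthesis: no change — [yigdudu]
  Rule 2 Voicing Between Vowels: no change — [yigdudu]
  Rule 3 Medial Vowel Deletion: [yigdudu] → [yigddu]
  Rule 4 Degemination: [yigddu] → [yigdu]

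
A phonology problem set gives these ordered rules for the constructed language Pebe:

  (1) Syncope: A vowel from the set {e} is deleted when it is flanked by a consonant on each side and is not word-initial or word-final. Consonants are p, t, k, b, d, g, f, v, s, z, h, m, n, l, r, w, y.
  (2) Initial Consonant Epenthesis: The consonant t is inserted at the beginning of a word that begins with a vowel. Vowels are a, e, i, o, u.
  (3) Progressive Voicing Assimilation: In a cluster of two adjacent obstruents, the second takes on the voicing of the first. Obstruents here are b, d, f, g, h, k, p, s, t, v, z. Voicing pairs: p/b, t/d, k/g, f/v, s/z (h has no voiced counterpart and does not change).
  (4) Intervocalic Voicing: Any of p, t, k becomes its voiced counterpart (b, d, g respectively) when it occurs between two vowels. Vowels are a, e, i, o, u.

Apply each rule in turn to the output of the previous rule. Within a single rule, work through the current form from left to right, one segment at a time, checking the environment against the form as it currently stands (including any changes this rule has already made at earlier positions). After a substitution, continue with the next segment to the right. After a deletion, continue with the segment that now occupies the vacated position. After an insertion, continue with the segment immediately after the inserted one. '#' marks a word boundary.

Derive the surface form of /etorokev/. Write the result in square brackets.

[tedorokf]

(1) Syncope: [etorokev] → [etorokv]
(2) Initial Consonant Epenthesis: [etorokv] → [tetorokv]
(3) Progressive Voicing Assimilation: [tetorokv] → [tetorokf]
(4) Intervocalic Voicing: [tetorokf] → [tedorokf]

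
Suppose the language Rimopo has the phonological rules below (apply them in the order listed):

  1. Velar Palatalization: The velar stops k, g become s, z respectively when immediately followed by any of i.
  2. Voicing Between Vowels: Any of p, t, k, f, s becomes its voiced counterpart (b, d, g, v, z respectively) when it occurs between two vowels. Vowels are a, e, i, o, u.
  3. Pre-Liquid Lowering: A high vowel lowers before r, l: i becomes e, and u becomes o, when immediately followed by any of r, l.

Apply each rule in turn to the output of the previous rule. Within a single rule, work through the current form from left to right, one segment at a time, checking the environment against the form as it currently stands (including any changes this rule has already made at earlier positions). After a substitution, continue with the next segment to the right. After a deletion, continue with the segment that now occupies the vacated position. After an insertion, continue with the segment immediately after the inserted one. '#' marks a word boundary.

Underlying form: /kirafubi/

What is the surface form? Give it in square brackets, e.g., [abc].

1 Velar Palatalization: [kirafubi] → [sirafubi]
2 Voicing Between Vowels: [sirafubi] → [siravubi]
3 Pre-Liquid Lowering: [siravubi] → [seravubi]

[seravubi]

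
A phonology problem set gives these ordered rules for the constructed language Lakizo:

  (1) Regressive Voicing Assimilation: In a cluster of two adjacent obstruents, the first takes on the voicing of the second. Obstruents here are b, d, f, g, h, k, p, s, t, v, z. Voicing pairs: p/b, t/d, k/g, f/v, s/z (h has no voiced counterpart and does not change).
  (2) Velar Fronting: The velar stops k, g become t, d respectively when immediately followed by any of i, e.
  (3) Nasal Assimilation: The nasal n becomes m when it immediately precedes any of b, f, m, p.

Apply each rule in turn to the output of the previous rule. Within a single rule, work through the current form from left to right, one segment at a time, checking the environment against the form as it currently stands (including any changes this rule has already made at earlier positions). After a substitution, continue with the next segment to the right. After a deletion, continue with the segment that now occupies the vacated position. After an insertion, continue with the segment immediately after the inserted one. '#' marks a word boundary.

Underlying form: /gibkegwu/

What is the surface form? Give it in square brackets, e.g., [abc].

[diptegwu]

(1) Regressive Voicing Assimilation: [gibkegwu] → [gipkegwu]
(2) Velar Fronting: [gipkegwu] → [diptegwu]
(3) Nasal Assimilation: no change — [diptegwu]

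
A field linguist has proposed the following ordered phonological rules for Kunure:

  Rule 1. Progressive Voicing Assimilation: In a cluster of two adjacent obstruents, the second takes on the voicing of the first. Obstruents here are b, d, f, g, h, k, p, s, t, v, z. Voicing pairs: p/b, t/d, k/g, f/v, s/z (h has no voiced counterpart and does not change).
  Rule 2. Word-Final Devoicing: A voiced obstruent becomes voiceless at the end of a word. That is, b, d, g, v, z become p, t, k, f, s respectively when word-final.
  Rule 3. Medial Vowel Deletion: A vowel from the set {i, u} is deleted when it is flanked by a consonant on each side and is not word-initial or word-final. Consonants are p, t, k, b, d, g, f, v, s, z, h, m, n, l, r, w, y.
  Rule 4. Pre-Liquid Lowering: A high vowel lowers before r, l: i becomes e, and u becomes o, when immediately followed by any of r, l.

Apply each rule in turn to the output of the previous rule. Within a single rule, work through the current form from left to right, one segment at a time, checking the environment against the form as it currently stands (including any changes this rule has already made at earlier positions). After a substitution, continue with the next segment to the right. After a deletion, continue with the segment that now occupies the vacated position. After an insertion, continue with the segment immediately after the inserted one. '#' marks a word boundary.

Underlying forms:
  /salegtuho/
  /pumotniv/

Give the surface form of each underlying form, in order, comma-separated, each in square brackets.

[salegdho], [pmotnf]

/salegtuho/:
  Rule 1 Progressive Voicing Assimilation: [salegtuho] → [salegduho]
  Rule 2 Word-Final Devoicing: no change — [salegduho]
  Rule 3 Medial Vowel Deletion: [salegduho] → [salegdho]
  Rule 4 Pre-Liquid Lowering: no change — [salegdho]
/pumotniv/:
  Rule 1 Progressive Voicing Assimilation: no change — [pumotniv]
  Rule 2 Word-Final Devoicing: [pumotniv] → [pumotnif]
  Rule 3 Medial Vowel Deletion: [pumotnif] → [pmotnf]
  Rule 4 Pre-Liquid Lowering: no change — [pmotnf]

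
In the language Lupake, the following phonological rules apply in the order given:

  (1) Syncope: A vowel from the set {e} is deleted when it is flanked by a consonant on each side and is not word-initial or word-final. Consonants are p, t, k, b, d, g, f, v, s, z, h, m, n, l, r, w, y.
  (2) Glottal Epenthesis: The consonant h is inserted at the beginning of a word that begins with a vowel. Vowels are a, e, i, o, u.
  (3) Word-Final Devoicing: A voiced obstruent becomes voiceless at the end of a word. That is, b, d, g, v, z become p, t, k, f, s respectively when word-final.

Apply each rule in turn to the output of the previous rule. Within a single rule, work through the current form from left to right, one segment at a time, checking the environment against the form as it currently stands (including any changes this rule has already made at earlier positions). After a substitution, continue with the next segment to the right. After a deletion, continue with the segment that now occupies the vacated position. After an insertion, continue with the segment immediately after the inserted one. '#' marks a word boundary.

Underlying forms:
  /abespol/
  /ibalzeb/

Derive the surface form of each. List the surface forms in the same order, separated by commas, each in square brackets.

[habspol], [hibalzp]

/abespol/:
  (1) Syncope: [abespol] → [abspol]
  (2) Glottal Epenthesis: [abspol] → [habspol]
  (3) Word-Final Devoicing: no change — [habspol]
/ibalzeb/:
  (1) Syncope: [ibalzeb] → [ibalzb]
  (2) Glottal Epenthesis: [ibalzb] → [hibalzb]
  (3) Word-Final Devoicing: [hibalzb] → [hibalzp]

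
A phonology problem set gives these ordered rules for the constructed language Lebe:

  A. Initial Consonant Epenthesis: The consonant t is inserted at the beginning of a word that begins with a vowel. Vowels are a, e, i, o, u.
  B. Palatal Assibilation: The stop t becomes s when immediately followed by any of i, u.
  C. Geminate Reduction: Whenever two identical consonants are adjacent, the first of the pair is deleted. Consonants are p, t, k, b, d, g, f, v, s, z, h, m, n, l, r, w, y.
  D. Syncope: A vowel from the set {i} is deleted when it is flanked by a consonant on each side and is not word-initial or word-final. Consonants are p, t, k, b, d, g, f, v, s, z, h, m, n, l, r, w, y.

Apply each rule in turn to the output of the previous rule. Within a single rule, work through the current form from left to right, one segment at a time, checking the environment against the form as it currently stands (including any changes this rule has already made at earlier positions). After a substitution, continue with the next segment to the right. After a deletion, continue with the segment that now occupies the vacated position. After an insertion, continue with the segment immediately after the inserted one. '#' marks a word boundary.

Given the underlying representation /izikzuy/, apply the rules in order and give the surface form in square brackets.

A Initial Consonant Epenthesis: [izikzuy] → [tizikzuy]
B Palatal Assibilation: [tizikzuy] → [sizikzuy]
C Geminate Reduction: no change — [sizikzuy]
D Syncope: [sizikzuy] → [szkzuy]

[szkzuy]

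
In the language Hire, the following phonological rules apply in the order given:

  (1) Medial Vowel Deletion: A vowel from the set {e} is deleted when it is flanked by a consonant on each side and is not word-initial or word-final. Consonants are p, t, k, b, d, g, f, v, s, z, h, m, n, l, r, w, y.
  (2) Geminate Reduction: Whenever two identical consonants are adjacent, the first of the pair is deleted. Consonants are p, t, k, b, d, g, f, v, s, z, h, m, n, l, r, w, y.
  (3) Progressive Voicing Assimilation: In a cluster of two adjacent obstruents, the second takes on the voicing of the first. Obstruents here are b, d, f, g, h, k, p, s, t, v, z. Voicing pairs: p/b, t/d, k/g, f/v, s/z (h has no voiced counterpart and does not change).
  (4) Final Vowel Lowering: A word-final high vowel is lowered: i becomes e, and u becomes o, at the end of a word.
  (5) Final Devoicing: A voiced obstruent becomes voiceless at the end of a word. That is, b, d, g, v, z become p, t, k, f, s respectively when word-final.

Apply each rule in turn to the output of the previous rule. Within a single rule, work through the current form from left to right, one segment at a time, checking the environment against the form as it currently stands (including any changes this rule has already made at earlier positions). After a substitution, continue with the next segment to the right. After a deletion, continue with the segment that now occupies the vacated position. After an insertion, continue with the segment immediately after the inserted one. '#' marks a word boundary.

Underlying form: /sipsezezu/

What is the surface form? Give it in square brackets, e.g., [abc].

[sipsso]

(1) Medial Vowel Deletion: [sipsezezu] → [sipszzu]
(2) Geminate Reduction: [sipszzu] → [sipszu]
(3) Progressive Voicing Assimilation: [sipszu] → [sipssu]
(4) Final Vowel Lowering: [sipssu] → [sipsso]
(5) Final Devoicing: no change — [sipsso]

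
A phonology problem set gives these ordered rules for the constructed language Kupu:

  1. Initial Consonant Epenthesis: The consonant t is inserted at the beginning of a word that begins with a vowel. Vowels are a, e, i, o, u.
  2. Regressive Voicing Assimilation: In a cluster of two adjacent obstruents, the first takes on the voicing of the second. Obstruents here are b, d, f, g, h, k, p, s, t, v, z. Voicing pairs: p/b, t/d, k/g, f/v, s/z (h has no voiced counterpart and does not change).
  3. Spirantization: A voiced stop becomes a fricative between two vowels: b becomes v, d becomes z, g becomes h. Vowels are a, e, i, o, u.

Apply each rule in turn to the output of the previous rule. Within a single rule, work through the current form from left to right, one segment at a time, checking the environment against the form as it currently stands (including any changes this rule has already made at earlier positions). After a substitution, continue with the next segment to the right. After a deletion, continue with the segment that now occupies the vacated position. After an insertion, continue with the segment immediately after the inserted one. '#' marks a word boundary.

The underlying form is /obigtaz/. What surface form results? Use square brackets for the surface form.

[toviktaz]

1 Initial Consonant Epenthesis: [obigtaz] → [tobigtaz]
2 Regressive Voicing Assimilation: [tobigtaz] → [tobiktaz]
3 Spirantization: [tobiktaz] → [toviktaz]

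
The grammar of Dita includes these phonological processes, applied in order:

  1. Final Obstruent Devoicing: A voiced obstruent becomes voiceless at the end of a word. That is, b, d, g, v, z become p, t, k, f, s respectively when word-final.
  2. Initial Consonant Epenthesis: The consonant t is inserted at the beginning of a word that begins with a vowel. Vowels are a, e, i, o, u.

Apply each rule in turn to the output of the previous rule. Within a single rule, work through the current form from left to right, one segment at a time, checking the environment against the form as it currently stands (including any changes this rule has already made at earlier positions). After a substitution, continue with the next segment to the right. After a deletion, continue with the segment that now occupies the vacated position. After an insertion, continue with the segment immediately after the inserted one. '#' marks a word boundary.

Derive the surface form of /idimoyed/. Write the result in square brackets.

1 Final Obstruent Devoicing: [idimoyed] → [idimoyet]
2 Initial Consonant Epenthesis: [idimoyet] → [tidimoyet]

[tidimoyet]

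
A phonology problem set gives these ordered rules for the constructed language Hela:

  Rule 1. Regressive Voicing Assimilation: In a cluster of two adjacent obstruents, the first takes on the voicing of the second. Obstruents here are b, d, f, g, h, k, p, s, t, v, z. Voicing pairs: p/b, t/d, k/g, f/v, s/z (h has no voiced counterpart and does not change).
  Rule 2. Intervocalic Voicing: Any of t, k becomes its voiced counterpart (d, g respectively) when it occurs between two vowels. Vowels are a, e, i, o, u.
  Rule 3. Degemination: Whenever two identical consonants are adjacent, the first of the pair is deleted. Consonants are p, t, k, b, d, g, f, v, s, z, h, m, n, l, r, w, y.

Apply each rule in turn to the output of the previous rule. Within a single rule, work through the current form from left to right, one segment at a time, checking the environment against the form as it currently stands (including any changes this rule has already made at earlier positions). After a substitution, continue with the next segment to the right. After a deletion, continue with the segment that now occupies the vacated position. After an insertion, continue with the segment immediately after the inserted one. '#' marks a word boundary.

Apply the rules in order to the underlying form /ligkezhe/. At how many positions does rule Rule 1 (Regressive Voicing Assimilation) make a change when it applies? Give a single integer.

Rule 1 Regressive Voicing Assimilation: [ligkezhe] → [likkeshe]
Rule 2 Intervocalic Voicing: no change — [likkeshe]
Rule 3 Degemination: [likkeshe] → [likeshe]
Rule Rule 1 changed 2 position(s).

2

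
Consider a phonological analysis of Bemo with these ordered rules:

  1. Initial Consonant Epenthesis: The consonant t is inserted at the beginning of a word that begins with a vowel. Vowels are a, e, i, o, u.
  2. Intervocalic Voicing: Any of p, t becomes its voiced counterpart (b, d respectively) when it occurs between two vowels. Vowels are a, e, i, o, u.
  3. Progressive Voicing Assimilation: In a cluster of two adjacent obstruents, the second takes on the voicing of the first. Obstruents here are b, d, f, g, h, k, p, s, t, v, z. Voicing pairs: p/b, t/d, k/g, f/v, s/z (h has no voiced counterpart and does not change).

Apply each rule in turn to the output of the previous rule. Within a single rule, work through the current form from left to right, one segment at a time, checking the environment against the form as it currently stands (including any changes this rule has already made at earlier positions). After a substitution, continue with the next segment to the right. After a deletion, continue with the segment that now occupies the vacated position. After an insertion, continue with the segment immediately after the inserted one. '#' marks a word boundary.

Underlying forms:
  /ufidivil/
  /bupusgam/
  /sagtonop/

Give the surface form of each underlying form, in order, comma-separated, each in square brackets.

[tufidivil], [bubuskam], [sagdonop]

/ufidivil/:
  1 Initial Consonant Epenthesis: [ufidivil] → [tufidivil]
  2 Intervocalic Voicing: no change — [tufidivil]
  3 Progressive Voicing Assimilation: no change — [tufidivil]
/bupusgam/:
  1 Initial Consonant Epenthesis: no change — [bupusgam]
  2 Intervocalic Voicing: [bupusgam] → [bubusgam]
  3 Progressive Voicing Assimilation: [bubusgam] → [bubuskam]
/sagtonop/:
  1 Initial Consonant Epenthesis: no change — [sagtonop]
  2 Intervocalic Voicing: no change — [sagtonop]
  3 Progressive Voicing Assimilation: [sagtonop] → [sagdonop]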